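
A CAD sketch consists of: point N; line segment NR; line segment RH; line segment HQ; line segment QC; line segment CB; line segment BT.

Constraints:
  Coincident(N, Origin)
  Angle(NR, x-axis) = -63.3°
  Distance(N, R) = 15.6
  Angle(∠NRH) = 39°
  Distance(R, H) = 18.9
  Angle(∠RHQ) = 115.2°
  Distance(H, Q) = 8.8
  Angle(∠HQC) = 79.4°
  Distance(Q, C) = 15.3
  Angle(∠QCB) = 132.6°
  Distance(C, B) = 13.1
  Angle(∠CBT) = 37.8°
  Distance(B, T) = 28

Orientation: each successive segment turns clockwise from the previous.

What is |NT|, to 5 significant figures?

14.681

N is at the origin; NR runs at -63.3° with length 15.6, so R = (7.0094, -13.937). ∠NRH = 39.0° gives RH at 155.70° from the x-axis; with |RH| = 18.9, H = (-10.216, -6.1590). ∠RHQ = 115.2° gives HQ at 90.900° from the x-axis; with |HQ| = 8.8, Q = (-10.354, 2.6399). ∠HQC = 79.4° gives QC at -9.7000° from the x-axis; with |QC| = 15.3, C = (4.7269, 0.062055). ∠QCB = 132.6° gives CB at -57.100° from the x-axis; with |CB| = 13.1, B = (11.842, -10.937). ∠CBT = 37.8° gives BT at 160.70° from the x-axis; with |BT| = 28.0, T = (-14.584, -1.6826). Then |NT| = |T − N| = 14.681.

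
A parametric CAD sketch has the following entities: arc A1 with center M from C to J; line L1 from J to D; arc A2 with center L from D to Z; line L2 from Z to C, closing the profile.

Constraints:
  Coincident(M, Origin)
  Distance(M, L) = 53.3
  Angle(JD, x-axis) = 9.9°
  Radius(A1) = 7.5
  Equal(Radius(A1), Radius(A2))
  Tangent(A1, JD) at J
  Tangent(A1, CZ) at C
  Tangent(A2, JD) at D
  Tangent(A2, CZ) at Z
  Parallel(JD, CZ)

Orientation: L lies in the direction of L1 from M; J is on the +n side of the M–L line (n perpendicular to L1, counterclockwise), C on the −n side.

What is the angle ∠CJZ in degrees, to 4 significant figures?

74.28°

The slot axis is L1's direction at 9.9°, so u = (cos 9.9°, sin 9.9°) = (0.9851, 0.1719) and n = (−sin 9.9°, cos 9.9°) = (-0.1719, 0.9851). M is at the origin and L lies 53.3 along u from M, so L = 53.3·u = (52.51, 9.164). Tangency of A1 to both parallel lines with radius 7.5 puts J and C at M ± 7.5·n: J = (-1.289, 7.388), C = (1.289, -7.388). Equal radii place D and Z the same way about L: D = L + 7.5·n = (51.22, 16.55), Z = L − 7.5·n = (53.80, 1.776). Then cos ∠CJZ = JC·JZ / (|JC||JZ|), giving 74.28°.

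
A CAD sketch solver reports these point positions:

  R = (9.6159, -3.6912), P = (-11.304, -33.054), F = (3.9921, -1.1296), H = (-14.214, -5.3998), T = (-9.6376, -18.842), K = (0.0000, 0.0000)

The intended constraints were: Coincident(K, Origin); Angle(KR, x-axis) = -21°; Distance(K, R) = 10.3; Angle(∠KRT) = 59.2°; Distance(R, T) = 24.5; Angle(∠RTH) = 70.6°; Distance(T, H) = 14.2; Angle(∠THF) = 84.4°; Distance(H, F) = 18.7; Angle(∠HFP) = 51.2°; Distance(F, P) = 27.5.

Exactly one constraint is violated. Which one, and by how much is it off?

Distance(F, P) = 27.5 — off by 7.90.

K = (0.00, 0.00) ✓; KR at -21.00° ✓; |KR| = 10.30 ✓; ∠KRT = 59.20° ✓; |RT| = 24.50 ✓; ∠RTH = 70.60° ✓; |TH| = 14.20 ✓; ∠THF = 84.40° ✓; |HF| = 18.70 ✓; ∠HFP = 51.20° ✓; |FP| = 35.40 ✗.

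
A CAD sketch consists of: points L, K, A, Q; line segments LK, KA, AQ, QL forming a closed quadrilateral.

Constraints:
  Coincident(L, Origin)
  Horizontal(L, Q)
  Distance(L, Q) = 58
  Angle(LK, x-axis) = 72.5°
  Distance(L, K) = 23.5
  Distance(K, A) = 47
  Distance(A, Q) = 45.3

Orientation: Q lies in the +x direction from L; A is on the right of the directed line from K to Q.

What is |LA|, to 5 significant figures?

29.870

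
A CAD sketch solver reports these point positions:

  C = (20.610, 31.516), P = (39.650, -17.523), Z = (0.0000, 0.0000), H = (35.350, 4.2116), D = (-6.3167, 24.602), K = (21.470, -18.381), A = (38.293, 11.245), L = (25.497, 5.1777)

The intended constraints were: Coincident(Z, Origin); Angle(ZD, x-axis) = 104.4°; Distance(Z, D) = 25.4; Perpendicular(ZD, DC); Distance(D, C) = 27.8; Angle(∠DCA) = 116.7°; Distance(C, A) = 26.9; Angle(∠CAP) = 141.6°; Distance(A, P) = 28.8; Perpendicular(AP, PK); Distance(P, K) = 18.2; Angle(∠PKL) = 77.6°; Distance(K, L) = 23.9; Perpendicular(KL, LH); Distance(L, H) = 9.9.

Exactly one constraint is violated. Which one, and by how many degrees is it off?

Perpendicular(KL, LH) — off by 4.10°.

Z = (0.00, 0.00) ✓; ZD at 104.4° ✓; |ZD| = 25.40 ✓; ∠(ZD, DC) = 90.00° ✓; |DC| = 27.80 ✓; ∠DCA = 116.7° ✓; |CA| = 26.90 ✓; ∠CAP = 141.6° ✓; |AP| = 28.80 ✓; ∠(AP, PK) = 90.00° ✓; |PK| = 18.20 ✓; ∠PKL = 77.60° ✓; |KL| = 23.90 ✓; ∠(KL, LH) = 85.90° ✗; |LH| = 9.900 ✓.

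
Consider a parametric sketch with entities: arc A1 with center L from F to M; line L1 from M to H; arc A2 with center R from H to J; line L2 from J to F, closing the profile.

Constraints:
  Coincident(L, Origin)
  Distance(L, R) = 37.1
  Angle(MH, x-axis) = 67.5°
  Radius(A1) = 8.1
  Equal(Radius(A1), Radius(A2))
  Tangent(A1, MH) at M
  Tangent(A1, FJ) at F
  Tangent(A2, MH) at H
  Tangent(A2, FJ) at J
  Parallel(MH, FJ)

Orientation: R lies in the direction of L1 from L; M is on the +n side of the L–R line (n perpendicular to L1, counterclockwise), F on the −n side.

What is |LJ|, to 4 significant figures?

37.97

The slot axis is L1's direction at 67.5°, so u = (cos 67.5°, sin 67.5°) = (0.3827, 0.9239) and n = (−sin 67.5°, cos 67.5°) = (-0.9239, 0.3827). L is at the origin and R lies 37.1 along u from L, so R = 37.1·u = (14.20, 34.28). Tangency of A1 to both parallel lines with radius 8.1 puts M and F at L ± 8.1·n: M = (-7.483, 3.100), F = (7.483, -3.100). Equal radii place H and J the same way about R: H = R + 8.1·n = (6.714, 37.38), J = R − 8.1·n = (21.68, 31.18). Then |LJ| = |J − L| = 37.97.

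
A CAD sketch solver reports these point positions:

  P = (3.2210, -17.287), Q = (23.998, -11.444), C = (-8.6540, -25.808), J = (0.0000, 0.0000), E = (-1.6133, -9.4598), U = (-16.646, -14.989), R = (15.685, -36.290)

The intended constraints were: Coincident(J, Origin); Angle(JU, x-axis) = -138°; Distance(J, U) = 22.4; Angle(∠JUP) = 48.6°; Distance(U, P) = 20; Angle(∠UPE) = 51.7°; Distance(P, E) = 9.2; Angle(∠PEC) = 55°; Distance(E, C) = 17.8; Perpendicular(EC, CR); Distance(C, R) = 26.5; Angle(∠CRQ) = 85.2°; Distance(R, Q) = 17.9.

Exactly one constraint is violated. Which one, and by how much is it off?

Distance(R, Q) = 17.9 — off by 8.30.

J = (0.00, 0.00) ✓; JU at -138.0° ✓; |JU| = 22.40 ✓; ∠JUP = 48.60° ✓; |UP| = 20.00 ✓; ∠UPE = 51.70° ✓; |PE| = 9.200 ✓; ∠PEC = 55.00° ✓; |EC| = 17.80 ✓; ∠(EC, CR) = 90.00° ✓; |CR| = 26.50 ✓; ∠CRQ = 85.20° ✓; |RQ| = 26.20 ✗.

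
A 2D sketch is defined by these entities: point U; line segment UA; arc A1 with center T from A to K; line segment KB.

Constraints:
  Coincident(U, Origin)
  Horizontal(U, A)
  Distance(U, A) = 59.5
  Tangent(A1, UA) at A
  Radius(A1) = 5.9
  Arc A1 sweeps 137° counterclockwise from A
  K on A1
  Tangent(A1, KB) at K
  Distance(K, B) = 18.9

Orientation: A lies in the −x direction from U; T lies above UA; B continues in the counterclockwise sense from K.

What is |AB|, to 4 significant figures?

25.10

U is at the origin; U and A share the same y with |UA| = 59.5 and A on the −x side, so A = (-59.50, 0.000). Since A1 is tangent to UA there, TA ⟂ UA, so T = A + (0, 5.9) = (-59.50, 5.900). On A1, A sits at bearing -90° from T; a 137° counterclockwise sweep puts K at bearing 47°, so K = T + 5.9·(cos 47°, sin 47°) = (-55.48, 10.21). Since A1 is tangent to KB there, TK ⟂ KB, so KB runs along (−sin 47°, cos 47°); with |KB| = 18.9, B = (-69.30, 23.10). Then |AB| = |B − A| = 25.10.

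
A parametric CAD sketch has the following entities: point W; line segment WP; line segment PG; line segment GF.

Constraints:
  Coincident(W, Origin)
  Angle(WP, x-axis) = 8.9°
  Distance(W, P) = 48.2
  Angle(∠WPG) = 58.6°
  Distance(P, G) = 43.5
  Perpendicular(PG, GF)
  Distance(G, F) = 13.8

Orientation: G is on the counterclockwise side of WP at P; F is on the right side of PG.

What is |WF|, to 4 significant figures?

57.94

∠WPG = 58.6°, so PG runs at 8.9° + (180° − 58.6°) = 130.3° from the x-axis; with |PG| = 43.5, G = P + 43.5·(cos 130.3°, sin 130.3°) = (19.48, 40.63). PG is perpendicular to GF; with |GF| = 13.8 on the right of PG, F = G + 13.8·(0.7627, 0.6468) = (30.01, 49.56). Then |WF| = |F − W| = 57.94.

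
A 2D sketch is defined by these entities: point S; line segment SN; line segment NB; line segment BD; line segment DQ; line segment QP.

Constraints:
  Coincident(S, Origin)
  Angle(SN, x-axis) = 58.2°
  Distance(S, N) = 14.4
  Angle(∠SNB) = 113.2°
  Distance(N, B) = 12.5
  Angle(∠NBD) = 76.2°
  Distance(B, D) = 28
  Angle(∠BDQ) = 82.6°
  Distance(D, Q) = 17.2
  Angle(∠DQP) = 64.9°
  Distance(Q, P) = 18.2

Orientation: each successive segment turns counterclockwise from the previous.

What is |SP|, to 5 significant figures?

9.8812

∠BDQ = 82.6° gives DQ at -33.800° from the x-axis; with |DQ| = 17.2, Q = (-3.7319, -8.1580). ∠DQP = 64.9° gives QP at 81.300° from the x-axis; with |QP| = 18.2, P = (-0.97897, 9.8325). Then |SP| = |P − S| = 9.8812.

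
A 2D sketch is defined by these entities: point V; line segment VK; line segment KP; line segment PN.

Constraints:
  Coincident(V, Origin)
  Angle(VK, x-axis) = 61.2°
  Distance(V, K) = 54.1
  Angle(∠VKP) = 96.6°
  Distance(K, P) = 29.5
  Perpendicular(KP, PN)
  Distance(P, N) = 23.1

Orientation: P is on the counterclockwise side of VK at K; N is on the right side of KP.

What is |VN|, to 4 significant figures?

84.74

V is at the origin; VK runs at 61.2° with length 54.1, so K = 54.1·(cos 61.2°, sin 61.2°) = (26.06, 47.41). ∠VKP = 96.6°, so KP runs at 61.2° + (180° − 96.6°) = 144.6° from the x-axis; with |KP| = 29.5, P = K + 29.5·(cos 144.6°, sin 144.6°) = (2.017, 64.50). KP is perpendicular to PN; with |PN| = 23.1 on the right of KP, N = P + 23.1·(0.5793, 0.8151) = (15.40, 83.33). Then |VN| = |N − V| = 84.74.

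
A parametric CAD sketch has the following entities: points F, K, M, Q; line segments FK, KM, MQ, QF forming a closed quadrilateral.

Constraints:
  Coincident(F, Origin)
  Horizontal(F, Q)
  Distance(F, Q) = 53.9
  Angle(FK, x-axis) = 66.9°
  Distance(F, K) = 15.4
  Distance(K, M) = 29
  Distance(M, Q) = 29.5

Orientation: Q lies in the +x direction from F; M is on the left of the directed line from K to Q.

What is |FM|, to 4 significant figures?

40.40

F is at the origin; FQ is horizontal with |FQ| = 53.9 and Q in +x, so Q = (53.9, 0). FK runs at 66.9° with |FK| = 15.4, so K = (6.042, 14.17). M is determined by |KM| = 29.0 and |MQ| = 29.5 together: it lies at the intersection of circle(K, 29.0) and circle(Q, 29.5). With |KQ| = 49.91, the foot of the radical line on KQ is 24.66 from K and the perpendicular offset is √(29.0² − 24.66²) = 15.26. Taking the left-of-KQ solution: M = (34.02, 21.80).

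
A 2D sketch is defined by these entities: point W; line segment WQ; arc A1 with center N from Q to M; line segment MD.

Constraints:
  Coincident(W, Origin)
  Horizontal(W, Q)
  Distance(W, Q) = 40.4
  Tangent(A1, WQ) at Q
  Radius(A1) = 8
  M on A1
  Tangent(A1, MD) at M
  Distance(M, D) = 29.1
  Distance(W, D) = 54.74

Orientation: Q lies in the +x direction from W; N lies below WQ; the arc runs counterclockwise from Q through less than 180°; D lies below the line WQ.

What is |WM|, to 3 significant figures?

34.1

W is at the origin; W and Q share the same y with |WQ| = 40.4 and Q on the +x side, so Q = (40.4, 0.00). The tangent condition forces NQ to be normal to WQ, so N = Q + (0, -8) = (40.4, -8.00). Since NM ⟂ MD (tangency), |ND| = √(8.0² + 29.1²) = 30.2 regardless of where M sits on A1. So D lies on both circle(W, 54.74) and circle(N, 30.2); the below-WQ intersection is D = (39.2, -38.2). M is the foot of the tangent from D: M = (32.6, -9.82).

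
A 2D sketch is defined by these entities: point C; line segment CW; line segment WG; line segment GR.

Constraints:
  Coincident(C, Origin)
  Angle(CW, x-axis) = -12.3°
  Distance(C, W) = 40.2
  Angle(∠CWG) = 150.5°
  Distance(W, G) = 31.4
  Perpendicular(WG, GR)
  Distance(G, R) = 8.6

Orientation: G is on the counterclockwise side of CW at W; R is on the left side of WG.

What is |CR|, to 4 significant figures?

67.33

∠CWG = 150.5°, so WG runs at -12.3° + (180° − 150.5°) = 17.20° from the x-axis; with |WG| = 31.4, G = W + 31.4·(cos 17.20°, sin 17.20°) = (69.27, 0.7214). WG ⟂ GR; with |GR| = 8.6 on the left of WG, R = G + 8.6·(-0.2957, 0.9553) = (66.73, 8.937). Then |CR| = |R − C| = 67.33.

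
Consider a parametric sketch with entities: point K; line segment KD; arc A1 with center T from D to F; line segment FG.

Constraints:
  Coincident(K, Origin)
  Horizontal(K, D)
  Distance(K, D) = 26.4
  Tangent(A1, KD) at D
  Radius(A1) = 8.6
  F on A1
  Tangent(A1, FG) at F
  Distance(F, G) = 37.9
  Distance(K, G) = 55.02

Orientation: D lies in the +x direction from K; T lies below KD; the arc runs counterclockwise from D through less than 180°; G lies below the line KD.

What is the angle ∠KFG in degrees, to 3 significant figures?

136°

Checks: |TF| = 8.600 ✓; ∠(TF, FG) = 90.00° ✓; |FG| = 37.90 ✓; |KG| = 55.02 ✓.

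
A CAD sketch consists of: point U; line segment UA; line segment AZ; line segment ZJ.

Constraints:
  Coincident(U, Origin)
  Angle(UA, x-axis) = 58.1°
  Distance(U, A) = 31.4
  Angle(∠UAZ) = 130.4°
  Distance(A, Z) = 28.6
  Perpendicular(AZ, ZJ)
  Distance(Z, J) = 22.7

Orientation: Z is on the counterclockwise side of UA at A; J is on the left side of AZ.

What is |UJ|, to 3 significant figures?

49.0

U is at the origin; UA runs at 58.1° with length 31.4, so A = 31.4·(cos 58.1°, sin 58.1°) = (16.6, 26.7). ∠UAZ = 130.4°, so AZ runs at 58.1° + (180° − 130.4°) = 108° from the x-axis; with |AZ| = 28.6, Z = A + 28.6·(cos 108°, sin 108°) = (7.90, 53.9). The perpendicularity gives ZJ at right angles to AZ; with |ZJ| = 22.7 on the left of AZ, J = Z + 22.7·(-0.953, -0.304) = (-13.7, 47.0). Then |UJ| = |J − U| = 49.0.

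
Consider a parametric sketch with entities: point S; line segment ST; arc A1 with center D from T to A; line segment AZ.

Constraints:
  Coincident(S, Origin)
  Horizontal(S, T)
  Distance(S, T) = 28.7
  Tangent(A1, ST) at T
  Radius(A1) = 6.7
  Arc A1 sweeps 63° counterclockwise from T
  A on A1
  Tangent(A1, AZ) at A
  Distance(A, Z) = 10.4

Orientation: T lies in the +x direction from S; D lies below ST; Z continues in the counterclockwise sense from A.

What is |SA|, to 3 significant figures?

23.0

S is at the origin; ST is horizontal with |ST| = 28.7 and T on the +x side, so T = (28.7, 0.00). Tangency of A1 to ST means the radius DT is perpendicular to ST, so D = T + (0, -6.7) = (28.7, -6.70). On A1, T sits at bearing 90° from D; a 63° counterclockwise sweep puts A at bearing 153°, so A = D + 6.7·(cos 153°, sin 153°) = (22.7, -3.66). Then |SA| = |A − S| = 23.0.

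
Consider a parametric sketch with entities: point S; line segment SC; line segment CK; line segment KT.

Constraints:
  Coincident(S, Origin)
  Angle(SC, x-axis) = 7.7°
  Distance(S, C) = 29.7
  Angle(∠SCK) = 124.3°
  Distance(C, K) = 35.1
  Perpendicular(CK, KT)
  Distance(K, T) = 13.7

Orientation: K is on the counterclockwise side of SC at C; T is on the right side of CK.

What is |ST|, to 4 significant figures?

64.41

∠SCK = 124.3°, so CK runs at 7.7° + (180° − 124.3°) = 63.40° from the x-axis; with |CK| = 35.1, K = C + 35.1·(cos 63.40°, sin 63.40°) = (45.15, 35.36). CK ⟂ KT; with |KT| = 13.7 on the right of CK, T = K + 13.7·(0.8942, -0.4478) = (57.40, 29.23). Then |ST| = |T − S| = 64.41.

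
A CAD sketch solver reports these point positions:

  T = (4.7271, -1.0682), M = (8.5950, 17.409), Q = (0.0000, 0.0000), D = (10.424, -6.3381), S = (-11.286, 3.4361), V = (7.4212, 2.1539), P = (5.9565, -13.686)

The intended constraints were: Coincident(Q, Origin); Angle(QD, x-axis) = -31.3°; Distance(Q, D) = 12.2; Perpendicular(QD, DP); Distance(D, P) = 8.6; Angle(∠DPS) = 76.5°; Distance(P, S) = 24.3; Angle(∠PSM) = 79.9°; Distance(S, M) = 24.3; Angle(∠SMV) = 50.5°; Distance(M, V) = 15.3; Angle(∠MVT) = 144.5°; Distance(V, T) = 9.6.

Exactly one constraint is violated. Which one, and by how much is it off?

Distance(V, T) = 9.6 — off by 5.40.

Q = (0.00, 0.00) ✓; QD at -31.30° ✓; |QD| = 12.20 ✓; ∠(QD, DP) = 90.00° ✓; |DP| = 8.599 ✓; ∠DPS = 76.50° ✓; |PS| = 24.30 ✓; ∠PSM = 79.90° ✓; |SM| = 24.30 ✓; ∠SMV = 50.50° ✓; |MV| = 15.30 ✓; ∠MVT = 144.5° ✓; |VT| = 4.200 ✗.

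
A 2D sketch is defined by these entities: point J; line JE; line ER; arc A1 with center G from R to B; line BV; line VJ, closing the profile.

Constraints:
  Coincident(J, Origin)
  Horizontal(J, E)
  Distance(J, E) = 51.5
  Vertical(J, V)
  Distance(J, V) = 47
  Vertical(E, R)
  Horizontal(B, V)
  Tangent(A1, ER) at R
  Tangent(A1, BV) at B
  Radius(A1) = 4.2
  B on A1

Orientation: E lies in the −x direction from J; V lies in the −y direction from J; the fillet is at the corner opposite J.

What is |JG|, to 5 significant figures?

63.790

J is at the origin; J and E share the same y with |JE| = 51.5 and E on the −x side, so E = (-51.500, 0.0000). JV is vertical with |JV| = 47.0 and V on the −y side, so V = (0.0000, -47.000). The virtual corner opposite J is at (-51.500, -47.000). The tangent condition forces GR to be normal to ER and tangency of A1 to BV means the radius GB is perpendicular to BV, with radius 4.2, so the center G sits 4.2 in from both sides at G = (-47.300, -42.800). Then |JG| = |G − J| = 63.790.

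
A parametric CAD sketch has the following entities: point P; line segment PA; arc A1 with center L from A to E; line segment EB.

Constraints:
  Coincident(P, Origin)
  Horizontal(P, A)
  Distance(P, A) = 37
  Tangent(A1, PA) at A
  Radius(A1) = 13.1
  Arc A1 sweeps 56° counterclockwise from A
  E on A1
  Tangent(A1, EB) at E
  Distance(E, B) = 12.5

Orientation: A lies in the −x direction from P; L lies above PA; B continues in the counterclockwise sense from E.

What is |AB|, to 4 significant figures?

24.06

P is at the origin; P and A share the same y with |PA| = 37.0 and A on the −x side, so A = (-37.00, 0.000). The tangent condition forces LA to be normal to PA, so L = A + (0, 13.1) = (-37.00, 13.10). On A1, A sits at bearing -90° from L; a 56° counterclockwise sweep puts E at bearing -34°, so E = L + 13.1·(cos -34°, sin -34°) = (-26.14, 5.775). Tangency of A1 to EB means the radius LE is perpendicular to EB, so EB runs along (−sin -34°, cos -34°); with |EB| = 12.5, B = (-19.15, 16.14). Then |AB| = |B − A| = 24.06.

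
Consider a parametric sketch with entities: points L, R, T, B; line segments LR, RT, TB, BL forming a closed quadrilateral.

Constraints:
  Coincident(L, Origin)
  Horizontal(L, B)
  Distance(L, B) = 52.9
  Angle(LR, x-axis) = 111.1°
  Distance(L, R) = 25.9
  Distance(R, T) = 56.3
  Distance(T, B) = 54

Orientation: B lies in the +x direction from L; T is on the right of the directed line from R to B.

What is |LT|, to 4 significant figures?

30.49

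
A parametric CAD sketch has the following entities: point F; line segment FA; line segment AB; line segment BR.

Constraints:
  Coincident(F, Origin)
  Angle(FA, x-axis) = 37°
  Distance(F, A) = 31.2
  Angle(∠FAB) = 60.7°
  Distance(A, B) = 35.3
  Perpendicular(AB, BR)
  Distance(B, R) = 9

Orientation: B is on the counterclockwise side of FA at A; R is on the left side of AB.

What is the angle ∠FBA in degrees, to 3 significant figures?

53.6°

F is at the origin; FA runs at 37.0° with length 31.2, so A = 31.2·(cos 37.0°, sin 37.0°) = (24.9, 18.8). ∠FAB = 60.7°, so AB runs at 37.0° + (180° − 60.7°) = 156° from the x-axis; with |AB| = 35.3, B = A + 35.3·(cos 156°, sin 156°) = (-7.41, 33.0). Then cos ∠FBA = BF·BA / (|BF||BA|), giving 53.6°.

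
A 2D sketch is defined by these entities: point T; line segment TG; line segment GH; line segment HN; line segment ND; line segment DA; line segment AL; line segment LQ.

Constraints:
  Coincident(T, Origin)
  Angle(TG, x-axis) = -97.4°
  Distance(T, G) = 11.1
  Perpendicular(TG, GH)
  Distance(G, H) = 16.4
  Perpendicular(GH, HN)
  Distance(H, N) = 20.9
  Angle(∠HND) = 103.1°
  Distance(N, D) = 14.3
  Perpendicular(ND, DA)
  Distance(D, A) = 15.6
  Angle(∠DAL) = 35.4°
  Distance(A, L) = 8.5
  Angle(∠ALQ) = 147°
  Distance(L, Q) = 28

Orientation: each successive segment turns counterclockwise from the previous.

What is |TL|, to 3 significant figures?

6.34

T is at the origin; TG runs at -97.4° with length 11.1, so G = (-1.43, -11.0). TG ⟂ GH, so GH runs at -7.40°; with |GH| = 16.4, H = (14.8, -13.1). The perpendicularity gives HN at right angles to GH, so HN runs at 82.6°; with |HN| = 20.9, N = (17.5, 7.61). ∠HND = 103.1° gives ND at 160° from the x-axis; with |ND| = 14.3, D = (4.13, 12.6). ND ⟂ DA, so DA runs at -110°; with |DA| = 15.6, A = (-1.33, -2.00). ∠DAL = 35.4° gives AL at 34.1° from the x-axis; with |AL| = 8.5, L = (5.71, 2.77). Then |TL| = |L − T| = 6.34.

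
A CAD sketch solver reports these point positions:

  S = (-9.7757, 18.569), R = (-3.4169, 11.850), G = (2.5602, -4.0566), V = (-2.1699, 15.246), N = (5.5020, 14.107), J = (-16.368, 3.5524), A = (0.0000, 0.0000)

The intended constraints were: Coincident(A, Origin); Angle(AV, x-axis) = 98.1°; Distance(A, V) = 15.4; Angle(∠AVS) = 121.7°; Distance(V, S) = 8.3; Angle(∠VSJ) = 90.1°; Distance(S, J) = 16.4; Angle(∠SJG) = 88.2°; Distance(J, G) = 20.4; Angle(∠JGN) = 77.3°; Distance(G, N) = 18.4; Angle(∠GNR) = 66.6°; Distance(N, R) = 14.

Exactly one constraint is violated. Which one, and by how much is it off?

Distance(N, R) = 14 — off by 4.80.

A = (0.00, 0.00) ✓; AV at 98.10° ✓; |AV| = 15.40 ✓; ∠AVS = 121.7° ✓; |VS| = 8.300 ✓; ∠VSJ = 90.10° ✓; |SJ| = 16.40 ✓; ∠SJG = 88.20° ✓; |JG| = 20.40 ✓; ∠JGN = 77.30° ✓; |GN| = 18.40 ✓; ∠GNR = 66.60° ✓; |NR| = 9.200 ✗.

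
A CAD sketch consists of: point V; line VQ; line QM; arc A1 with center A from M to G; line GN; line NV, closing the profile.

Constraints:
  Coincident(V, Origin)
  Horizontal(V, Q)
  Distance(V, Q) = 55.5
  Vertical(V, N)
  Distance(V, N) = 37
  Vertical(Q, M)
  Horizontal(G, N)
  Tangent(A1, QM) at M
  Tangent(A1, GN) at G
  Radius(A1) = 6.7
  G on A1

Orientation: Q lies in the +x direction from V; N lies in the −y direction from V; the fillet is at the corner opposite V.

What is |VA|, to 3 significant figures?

57.4

V is at the origin; V and Q share the same y with |VQ| = 55.5 and Q on the +x side, so Q = (55.5, 0.00). VN is vertical with |VN| = 37.0 and N on the −y side, so N = (0.00, -37.0). The virtual corner opposite V is at (55.5, -37.0). A1 meets QM tangentially, so AM is at right angles to QM and tangency of A1 to GN means the radius AG is perpendicular to GN, with radius 6.7, so the center A sits 6.7 in from both sides at A = (48.8, -30.3). Then |VA| = |A − V| = 57.4.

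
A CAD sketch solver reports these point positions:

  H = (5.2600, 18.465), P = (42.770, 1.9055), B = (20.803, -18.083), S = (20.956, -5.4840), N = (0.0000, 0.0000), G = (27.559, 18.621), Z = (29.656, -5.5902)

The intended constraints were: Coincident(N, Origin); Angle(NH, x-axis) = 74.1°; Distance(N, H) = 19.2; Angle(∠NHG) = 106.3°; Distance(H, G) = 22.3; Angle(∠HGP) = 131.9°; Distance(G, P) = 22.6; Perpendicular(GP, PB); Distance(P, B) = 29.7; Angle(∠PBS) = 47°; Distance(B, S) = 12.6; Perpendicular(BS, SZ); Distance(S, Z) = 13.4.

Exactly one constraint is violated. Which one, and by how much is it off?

Distance(S, Z) = 13.4 — off by 4.70.

N = (0.00, 0.00) ✓; NH at 74.10° ✓; |NH| = 19.20 ✓; ∠NHG = 106.3° ✓; |HG| = 22.30 ✓; ∠HGP = 131.9° ✓; |GP| = 22.60 ✓; ∠(GP, PB) = 90.00° ✓; |PB| = 29.70 ✓; ∠PBS = 47.00° ✓; |BS| = 12.60 ✓; ∠(BS, SZ) = 90.00° ✓; |SZ| = 8.701 ✗.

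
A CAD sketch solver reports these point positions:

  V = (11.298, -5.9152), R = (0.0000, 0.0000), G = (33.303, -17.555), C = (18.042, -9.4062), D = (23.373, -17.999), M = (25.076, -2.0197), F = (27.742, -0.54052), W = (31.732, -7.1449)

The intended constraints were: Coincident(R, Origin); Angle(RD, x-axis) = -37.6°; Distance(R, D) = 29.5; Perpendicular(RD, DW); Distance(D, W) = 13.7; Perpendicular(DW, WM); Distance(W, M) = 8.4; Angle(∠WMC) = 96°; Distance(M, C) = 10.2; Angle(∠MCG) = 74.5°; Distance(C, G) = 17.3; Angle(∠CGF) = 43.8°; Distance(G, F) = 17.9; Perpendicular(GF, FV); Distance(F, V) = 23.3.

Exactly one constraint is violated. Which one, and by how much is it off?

Distance(F, V) = 23.3 — off by 6.00.

R = (0.00, 0.00) ✓; RD at -37.60° ✓; |RD| = 29.50 ✓; ∠(RD, DW) = 90.00° ✓; |DW| = 13.70 ✓; ∠(DW, WM) = 90.00° ✓; |WM| = 8.401 ✓; ∠WMC = 96.00° ✓; |MC| = 10.20 ✓; ∠MCG = 74.50° ✓; |CG| = 17.30 ✓; ∠CGF = 43.80° ✓; |GF| = 17.90 ✓; ∠(GF, FV) = 90.00° ✓; |FV| = 17.30 ✗.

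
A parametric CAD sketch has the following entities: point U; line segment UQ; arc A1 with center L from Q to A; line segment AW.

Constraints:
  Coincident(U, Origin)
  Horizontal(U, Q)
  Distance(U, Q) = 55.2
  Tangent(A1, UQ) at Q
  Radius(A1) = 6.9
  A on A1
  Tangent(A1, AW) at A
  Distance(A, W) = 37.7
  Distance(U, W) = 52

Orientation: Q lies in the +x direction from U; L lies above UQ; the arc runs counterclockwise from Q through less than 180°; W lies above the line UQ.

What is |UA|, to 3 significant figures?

61.3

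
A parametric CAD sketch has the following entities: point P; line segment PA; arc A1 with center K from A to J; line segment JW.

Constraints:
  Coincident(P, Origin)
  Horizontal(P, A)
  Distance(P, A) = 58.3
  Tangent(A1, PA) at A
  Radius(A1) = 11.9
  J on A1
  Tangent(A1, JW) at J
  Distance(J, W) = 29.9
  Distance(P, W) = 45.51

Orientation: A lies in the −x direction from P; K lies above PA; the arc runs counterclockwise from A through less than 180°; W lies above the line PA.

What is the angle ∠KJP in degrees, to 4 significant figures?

156.2°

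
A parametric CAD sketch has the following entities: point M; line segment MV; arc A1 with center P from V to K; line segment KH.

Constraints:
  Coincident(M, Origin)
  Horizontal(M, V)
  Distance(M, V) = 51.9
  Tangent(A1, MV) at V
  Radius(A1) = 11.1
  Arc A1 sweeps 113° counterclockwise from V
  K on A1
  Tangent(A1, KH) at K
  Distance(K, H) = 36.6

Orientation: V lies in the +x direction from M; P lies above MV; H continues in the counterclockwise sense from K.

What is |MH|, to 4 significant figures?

68.56

M is at the origin; MV is horizontal with |MV| = 51.9 and V on the +x side, so V = (51.90, 0.000). A1 meets MV tangentially, so PV is at right angles to MV, so P = V + (0, 11.1) = (51.90, 11.10). On A1, V sits at bearing -90° from P; a 113° counterclockwise sweep puts K at bearing 23°, so K = P + 11.1·(cos 23°, sin 23°) = (62.12, 15.44). Since A1 is tangent to KH there, PK ⟂ KH, so KH runs along (−sin 23°, cos 23°); with |KH| = 36.6, H = (47.82, 49.13). Then |MH| = |H − M| = 68.56.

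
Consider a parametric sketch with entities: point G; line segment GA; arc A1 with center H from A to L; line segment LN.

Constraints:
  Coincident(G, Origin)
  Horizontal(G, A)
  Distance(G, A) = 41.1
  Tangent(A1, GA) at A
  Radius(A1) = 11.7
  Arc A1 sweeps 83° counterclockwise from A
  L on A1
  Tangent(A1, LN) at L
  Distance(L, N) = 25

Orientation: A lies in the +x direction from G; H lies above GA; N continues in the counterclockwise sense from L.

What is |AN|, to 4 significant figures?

38.03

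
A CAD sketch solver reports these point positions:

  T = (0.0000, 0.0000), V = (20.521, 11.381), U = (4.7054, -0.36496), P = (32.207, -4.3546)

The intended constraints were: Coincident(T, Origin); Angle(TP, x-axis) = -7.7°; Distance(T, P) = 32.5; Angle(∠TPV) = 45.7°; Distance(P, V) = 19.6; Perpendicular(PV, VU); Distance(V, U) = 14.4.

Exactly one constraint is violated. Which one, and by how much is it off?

Distance(V, U) = 14.4 — off by 5.30.

T = (0.00, 0.00) ✓; TP at -7.700° ✓; |TP| = 32.50 ✓; ∠TPV = 45.70° ✓; |PV| = 19.60 ✓; ∠(PV, VU) = 90.00° ✓; |VU| = 19.70 ✗.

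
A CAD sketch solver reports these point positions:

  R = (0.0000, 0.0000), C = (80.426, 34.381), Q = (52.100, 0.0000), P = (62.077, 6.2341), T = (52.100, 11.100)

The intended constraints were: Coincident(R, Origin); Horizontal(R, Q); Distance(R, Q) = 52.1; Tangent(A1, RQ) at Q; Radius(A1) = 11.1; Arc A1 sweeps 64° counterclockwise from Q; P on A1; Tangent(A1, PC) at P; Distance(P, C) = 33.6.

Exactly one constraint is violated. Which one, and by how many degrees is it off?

Tangent(A1, PC) at P — off by 7.10°.

R = (0.00, 0.00) ✓; R.y = 0.00, Q.y = 0.00 ✓; |RQ| = 52.10 ✓; ∠(TQ, QR) = 90.00° ✓; |TQ| = 11.10 ✓; bearing(T→P) − bearing(T→Q) = 64.00° ✓; |TP| = 11.10 ✓; ∠(TP, PC) = 97.10° ✗; |PC| = 33.60 ✓.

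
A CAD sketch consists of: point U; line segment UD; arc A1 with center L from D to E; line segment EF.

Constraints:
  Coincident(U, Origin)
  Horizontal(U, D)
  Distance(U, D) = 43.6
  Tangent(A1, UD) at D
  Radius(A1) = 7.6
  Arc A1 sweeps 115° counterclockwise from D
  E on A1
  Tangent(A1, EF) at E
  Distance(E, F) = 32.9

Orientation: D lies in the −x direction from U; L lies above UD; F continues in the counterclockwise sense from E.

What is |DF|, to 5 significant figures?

41.231

U is at the origin; U and D share the same y with |UD| = 43.6 and D on the −x side, so D = (-43.600, 0.0000). A1 meets UD tangentially, so LD is at right angles to UD, so L = D + (0, 7.6) = (-43.600, 7.6000). On A1, D sits at bearing -90° from L; a 115° counterclockwise sweep puts E at bearing 25°, so E = L + 7.6·(cos 25°, sin 25°) = (-36.712, 10.812). Tangency of A1 to EF means the radius LE is perpendicular to EF, so EF runs along (−sin 25°, cos 25°); with |EF| = 32.9, F = (-50.616, 40.629). Then |DF| = |F − D| = 41.231.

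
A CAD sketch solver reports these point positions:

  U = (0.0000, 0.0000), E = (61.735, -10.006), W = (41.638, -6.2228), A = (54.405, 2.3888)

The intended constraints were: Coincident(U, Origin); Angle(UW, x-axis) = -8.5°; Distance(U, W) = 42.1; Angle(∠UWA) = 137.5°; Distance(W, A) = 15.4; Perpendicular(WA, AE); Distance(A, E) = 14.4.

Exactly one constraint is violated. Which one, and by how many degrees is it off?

Perpendicular(WA, AE) — off by 3.40°.

U = (0.00, 0.00) ✓; UW at -8.500° ✓; |UW| = 42.10 ✓; ∠UWA = 137.5° ✓; |WA| = 15.40 ✓; ∠(WA, AE) = 93.40° ✗; |AE| = 14.40 ✓.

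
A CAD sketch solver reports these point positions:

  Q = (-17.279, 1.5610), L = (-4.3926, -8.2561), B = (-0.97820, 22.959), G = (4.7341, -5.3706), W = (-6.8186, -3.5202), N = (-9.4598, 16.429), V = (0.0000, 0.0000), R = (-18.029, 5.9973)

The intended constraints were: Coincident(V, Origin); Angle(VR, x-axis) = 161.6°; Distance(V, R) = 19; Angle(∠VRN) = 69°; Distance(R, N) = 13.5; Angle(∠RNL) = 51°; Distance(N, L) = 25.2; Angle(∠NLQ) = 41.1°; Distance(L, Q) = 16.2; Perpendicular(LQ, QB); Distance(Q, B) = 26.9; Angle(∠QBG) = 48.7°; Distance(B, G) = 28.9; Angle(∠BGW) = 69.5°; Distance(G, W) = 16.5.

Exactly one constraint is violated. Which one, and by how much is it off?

Distance(G, W) = 16.5 — off by 4.80.

V = (0.00, 0.00) ✓; VR at 161.6° ✓; |VR| = 19.00 ✓; ∠VRN = 69.00° ✓; |RN| = 13.50 ✓; ∠RNL = 51.00° ✓; |NL| = 25.20 ✓; ∠NLQ = 41.10° ✓; |LQ| = 16.20 ✓; ∠(LQ, QB) = 90.00° ✓; |QB| = 26.90 ✓; ∠QBG = 48.70° ✓; |BG| = 28.90 ✓; ∠BGW = 69.50° ✓; |GW| = 11.70 ✗.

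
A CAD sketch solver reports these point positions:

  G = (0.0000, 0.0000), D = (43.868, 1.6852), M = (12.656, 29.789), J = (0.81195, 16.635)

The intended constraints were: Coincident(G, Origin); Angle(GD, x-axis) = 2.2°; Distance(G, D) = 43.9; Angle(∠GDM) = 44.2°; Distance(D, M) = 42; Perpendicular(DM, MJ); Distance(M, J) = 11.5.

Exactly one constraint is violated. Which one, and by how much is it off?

Distance(M, J) = 11.5 — off by 6.20.

G = (0.00, 0.00) ✓; GD at 2.200° ✓; |GD| = 43.90 ✓; ∠GDM = 44.20° ✓; |DM| = 42.00 ✓; ∠(DM, MJ) = 90.00° ✓; |MJ| = 17.70 ✗.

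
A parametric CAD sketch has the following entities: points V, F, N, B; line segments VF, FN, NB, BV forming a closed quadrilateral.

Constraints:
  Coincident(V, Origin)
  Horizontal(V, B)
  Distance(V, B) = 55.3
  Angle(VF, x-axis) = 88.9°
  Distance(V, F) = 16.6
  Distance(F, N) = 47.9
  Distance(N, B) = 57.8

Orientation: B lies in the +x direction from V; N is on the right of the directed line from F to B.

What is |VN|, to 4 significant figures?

31.58

Checks: |FN| = 47.90 ✓; |NB| = 57.80 ✓.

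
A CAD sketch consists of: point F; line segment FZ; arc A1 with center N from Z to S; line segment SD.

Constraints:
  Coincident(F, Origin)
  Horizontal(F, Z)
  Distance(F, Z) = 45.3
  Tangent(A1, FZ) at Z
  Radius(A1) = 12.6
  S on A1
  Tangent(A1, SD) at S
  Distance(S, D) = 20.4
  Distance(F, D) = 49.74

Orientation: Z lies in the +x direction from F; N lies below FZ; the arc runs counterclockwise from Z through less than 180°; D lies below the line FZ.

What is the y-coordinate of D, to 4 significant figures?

-34.59

F is at the origin; FZ is horizontal with |FZ| = 45.3 and Z on the +x side, so Z = (45.30, 0.000). A1 meets FZ tangentially, so NZ is at right angles to FZ, so N = Z + (0, -12.6) = (45.30, -12.60). Since NS ⟂ SD (tangency), |ND| = √(12.6² + 20.4²) = 23.98 regardless of where S sits on A1. So D lies on both circle(F, 49.74) and circle(N, 23.98); the below-FZ intersection is D = (35.74, -34.59). S is the foot of the tangent from D: S = (32.83, -14.40).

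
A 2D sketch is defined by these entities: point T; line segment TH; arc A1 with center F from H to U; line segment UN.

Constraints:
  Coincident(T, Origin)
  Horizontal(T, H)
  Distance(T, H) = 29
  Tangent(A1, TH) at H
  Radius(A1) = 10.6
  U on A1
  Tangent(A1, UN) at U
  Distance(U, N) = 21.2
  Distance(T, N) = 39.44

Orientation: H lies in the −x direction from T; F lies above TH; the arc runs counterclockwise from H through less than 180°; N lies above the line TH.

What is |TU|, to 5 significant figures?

22.103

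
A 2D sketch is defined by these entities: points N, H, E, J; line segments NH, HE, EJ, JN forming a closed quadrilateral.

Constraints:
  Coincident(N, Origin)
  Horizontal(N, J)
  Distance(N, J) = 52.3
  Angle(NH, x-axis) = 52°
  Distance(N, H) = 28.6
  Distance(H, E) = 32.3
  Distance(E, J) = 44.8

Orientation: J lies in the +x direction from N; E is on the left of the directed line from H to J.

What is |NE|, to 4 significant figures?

60.61

Checks: |HE| = 32.30 ✓; |EJ| = 44.80 ✓.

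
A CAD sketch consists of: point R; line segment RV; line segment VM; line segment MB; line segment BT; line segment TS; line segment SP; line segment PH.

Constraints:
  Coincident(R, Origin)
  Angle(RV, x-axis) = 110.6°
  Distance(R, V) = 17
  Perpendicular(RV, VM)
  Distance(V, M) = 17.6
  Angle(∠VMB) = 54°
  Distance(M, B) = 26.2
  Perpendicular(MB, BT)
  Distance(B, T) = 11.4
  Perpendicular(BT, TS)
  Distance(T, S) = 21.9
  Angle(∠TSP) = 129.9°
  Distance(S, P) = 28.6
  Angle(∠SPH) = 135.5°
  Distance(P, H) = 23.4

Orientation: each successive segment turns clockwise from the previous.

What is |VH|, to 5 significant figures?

53.112

R is at the origin; RV runs at 110.6° with length 17.0, so V = (-5.9813, 15.913). RV is perpendicular to VM, so VM runs at 20.600°; with |VM| = 17.6, M = (10.493, 22.105). ∠VMB = 54.0° gives MB at -105.40° from the x-axis; with |MB| = 26.2, B = (3.5358, -3.1539). MB is perpendicular to BT, so BT runs at 164.60°; with |BT| = 11.4, T = (-7.4549, -0.12653). BT is perpendicular to TS, so TS runs at 74.600°; with |TS| = 21.9, S = (-1.6392, 20.987). ∠TSP = 129.9° gives SP at 24.500° from the x-axis; with |SP| = 28.6, P = (24.386, 32.847). ∠SPH = 135.5° gives PH at -20.000° from the x-axis; with |PH| = 23.4, H = (46.374, 24.844). Then |VH| = |H − V| = 53.112.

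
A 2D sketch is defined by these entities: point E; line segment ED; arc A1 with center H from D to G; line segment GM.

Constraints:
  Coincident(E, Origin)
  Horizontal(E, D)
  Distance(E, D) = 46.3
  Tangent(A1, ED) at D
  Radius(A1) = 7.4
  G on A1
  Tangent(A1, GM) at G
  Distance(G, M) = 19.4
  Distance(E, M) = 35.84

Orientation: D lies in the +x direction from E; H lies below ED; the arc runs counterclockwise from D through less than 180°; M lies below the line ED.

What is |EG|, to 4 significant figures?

40.17

Checks: |HG| = 7.400 ✓; ∠(HG, GM) = 90.00° ✓; |GM| = 19.40 ✓; |EM| = 35.84 ✓.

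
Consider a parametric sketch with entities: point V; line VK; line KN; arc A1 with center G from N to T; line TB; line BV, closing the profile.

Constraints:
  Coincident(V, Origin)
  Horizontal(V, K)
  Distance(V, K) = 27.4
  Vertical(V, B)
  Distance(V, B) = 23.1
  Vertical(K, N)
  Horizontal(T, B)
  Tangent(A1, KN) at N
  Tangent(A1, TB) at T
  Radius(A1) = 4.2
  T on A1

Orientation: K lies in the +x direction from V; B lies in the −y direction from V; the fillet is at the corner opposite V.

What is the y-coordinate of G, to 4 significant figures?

-18.90

V is at the origin; V and K share the same y with |VK| = 27.4 and K on the +x side, so K = (27.40, 0.000). VB is vertical with |VB| = 23.1 and B on the −y side, so B = (0.000, -23.10). The virtual corner opposite V is at (27.40, -23.10). Tangency of A1 to KN means the radius GN is perpendicular to KN and the tangent condition forces GT to be normal to TB, with radius 4.2, so the center G sits 4.2 in from both sides at G = (23.20, -18.90). So G.y = -18.90.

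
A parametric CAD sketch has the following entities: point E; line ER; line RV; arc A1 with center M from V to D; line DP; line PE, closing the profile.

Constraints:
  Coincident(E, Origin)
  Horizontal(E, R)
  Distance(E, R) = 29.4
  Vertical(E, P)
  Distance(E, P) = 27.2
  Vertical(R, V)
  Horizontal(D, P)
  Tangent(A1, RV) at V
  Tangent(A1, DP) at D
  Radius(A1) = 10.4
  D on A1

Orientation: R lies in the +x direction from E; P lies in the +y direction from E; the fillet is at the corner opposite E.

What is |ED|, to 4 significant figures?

33.18

The virtual corner opposite E is at (29.40, 27.20). The tangent condition forces MV to be normal to RV and since A1 is tangent to DP there, MD ⟂ DP, with radius 10.4, so the center M sits 10.4 in from both sides at M = (19.00, 16.80). That places the tangent points at V = (29.40, 16.80) on RV and D = (19.00, 27.20) on DP. Then |ED| = |D − E| = 33.18.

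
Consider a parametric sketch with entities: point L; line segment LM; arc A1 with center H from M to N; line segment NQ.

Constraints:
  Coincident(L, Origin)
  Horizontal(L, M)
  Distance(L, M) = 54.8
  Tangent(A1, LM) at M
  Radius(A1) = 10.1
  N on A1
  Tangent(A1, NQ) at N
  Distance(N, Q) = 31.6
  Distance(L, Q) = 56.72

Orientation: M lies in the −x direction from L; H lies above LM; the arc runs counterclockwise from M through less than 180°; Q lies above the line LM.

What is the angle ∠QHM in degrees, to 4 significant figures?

154.1°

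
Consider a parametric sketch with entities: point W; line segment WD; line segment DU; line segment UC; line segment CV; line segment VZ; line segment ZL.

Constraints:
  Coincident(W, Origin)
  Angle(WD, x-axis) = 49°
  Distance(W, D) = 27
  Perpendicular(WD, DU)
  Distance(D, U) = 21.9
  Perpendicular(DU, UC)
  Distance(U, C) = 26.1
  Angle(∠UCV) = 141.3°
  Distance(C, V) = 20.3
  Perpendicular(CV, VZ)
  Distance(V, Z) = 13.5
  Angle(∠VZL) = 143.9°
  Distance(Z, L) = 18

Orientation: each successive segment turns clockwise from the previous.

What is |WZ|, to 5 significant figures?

6.6362

∠UCV = 141.3° gives CV at -169.70° from the x-axis; with |CV| = 20.3, V = (-2.8543, -17.318). The perpendicularity gives VZ at right angles to CV, so VZ runs at 100.30°; with |VZ| = 13.5, Z = (-5.2681, -4.0357). Then |WZ| = |Z − W| = 6.6362.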